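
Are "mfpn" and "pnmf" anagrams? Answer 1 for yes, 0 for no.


Strings: "mfpn", "pnmf"
Sorted first:  fmnp
Sorted second: fmnp
Sorted forms match => anagrams

1


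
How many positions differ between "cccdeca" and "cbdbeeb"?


Comparing "cccdeca" and "cbdbeeb" position by position:
  Position 0: 'c' vs 'c' => same
  Position 1: 'c' vs 'b' => DIFFER
  Position 2: 'c' vs 'd' => DIFFER
  Position 3: 'd' vs 'b' => DIFFER
  Position 4: 'e' vs 'e' => same
  Position 5: 'c' vs 'e' => DIFFER
  Position 6: 'a' vs 'b' => DIFFER
Positions that differ: 5

5


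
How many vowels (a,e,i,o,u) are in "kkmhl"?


Input: kkmhl
Checking each character:
  'k' at position 0: consonant
  'k' at position 1: consonant
  'm' at position 2: consonant
  'h' at position 3: consonant
  'l' at position 4: consonant
Total vowels: 0

0


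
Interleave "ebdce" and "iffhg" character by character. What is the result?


Interleaving "ebdce" and "iffhg":
  Position 0: 'e' from first, 'i' from second => "ei"
  Position 1: 'b' from first, 'f' from second => "bf"
  Position 2: 'd' from first, 'f' from second => "df"
  Position 3: 'c' from first, 'h' from second => "ch"
  Position 4: 'e' from first, 'g' from second => "eg"
Result: eibfdfcheg

eibfdfcheg


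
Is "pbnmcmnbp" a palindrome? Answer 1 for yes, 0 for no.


Input: pbnmcmnbp
Reversed: pbnmcmnbp
  Compare pos 0 ('p') with pos 8 ('p'): match
  Compare pos 1 ('b') with pos 7 ('b'): match
  Compare pos 2 ('n') with pos 6 ('n'): match
  Compare pos 3 ('m') with pos 5 ('m'): match
Result: palindrome

1


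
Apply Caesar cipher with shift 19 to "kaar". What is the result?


Caesar cipher: shift "kaar" by 19
  'k' (pos 10) + 19 = pos 3 = 'd'
  'a' (pos 0) + 19 = pos 19 = 't'
  'a' (pos 0) + 19 = pos 19 = 't'
  'r' (pos 17) + 19 = pos 10 = 'k'
Result: dttk

dttk


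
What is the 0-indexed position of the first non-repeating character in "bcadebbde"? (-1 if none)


Input: bcadebbde
Character frequencies:
  'a': 1
  'b': 3
  'c': 1
  'd': 2
  'e': 2
Scanning left to right for freq == 1:
  Position 0 ('b'): freq=3, skip
  Position 1 ('c'): unique! => answer = 1

1


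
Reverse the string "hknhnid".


Input: hknhnid
Reading characters right to left:
  Position 6: 'd'
  Position 5: 'i'
  Position 4: 'n'
  Position 3: 'h'
  Position 2: 'n'
  Position 1: 'k'
  Position 0: 'h'
Reversed: dinhnkh

dinhnkh


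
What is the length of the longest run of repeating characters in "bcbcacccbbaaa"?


Input: "bcbcacccbbaaa"
Scanning for longest run:
  Position 1 ('c'): new char, reset run to 1
  Position 2 ('b'): new char, reset run to 1
  Position 3 ('c'): new char, reset run to 1
  Position 4 ('a'): new char, reset run to 1
  Position 5 ('c'): new char, reset run to 1
  Position 6 ('c'): continues run of 'c', length=2
  Position 7 ('c'): continues run of 'c', length=3
  Position 8 ('b'): new char, reset run to 1
  Position 9 ('b'): continues run of 'b', length=2
  Position 10 ('a'): new char, reset run to 1
  Position 11 ('a'): continues run of 'a', length=2
  Position 12 ('a'): continues run of 'a', length=3
Longest run: 'c' with length 3

3


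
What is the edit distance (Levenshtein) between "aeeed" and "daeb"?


Computing edit distance: "aeeed" -> "daeb"
DP table:
           d    a    e    b
      0    1    2    3    4
  a   1    1    1    2    3
  e   2    2    2    1    2
  e   3    3    3    2    2
  e   4    4    4    3    3
  d   5    4    5    4    4
Edit distance = dp[5][4] = 4

4


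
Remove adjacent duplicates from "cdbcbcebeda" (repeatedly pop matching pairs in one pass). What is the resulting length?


Input: cdbcbcebeda
Stack-based adjacent duplicate removal:
  Read 'c': push. Stack: c
  Read 'd': push. Stack: cd
  Read 'b': push. Stack: cdb
  Read 'c': push. Stack: cdbc
  Read 'b': push. Stack: cdbcb
  Read 'c': push. Stack: cdbcbc
  Read 'e': push. Stack: cdbcbce
  Read 'b': push. Stack: cdbcbceb
  Read 'e': push. Stack: cdbcbcebe
  Read 'd': push. Stack: cdbcbcebed
  Read 'a': push. Stack: cdbcbcebeda
Final stack: "cdbcbcebeda" (length 11)

11


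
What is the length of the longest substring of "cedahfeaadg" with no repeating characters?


Input: "cedahfeaadg"
Sliding window (track last position of each char):
  Position 0 ('c'): window [0,0] length 1 -- new best
  Position 1 ('e'): window [0,1] length 2 -- new best
  Position 2 ('d'): window [0,2] length 3 -- new best
  Position 3 ('a'): window [0,3] length 4 -- new best
  Position 4 ('h'): window [0,4] length 5 -- new best
  Position 5 ('f'): window [0,5] length 6 -- new best
  Position 6 ('e'): repeat (last at 1), move window start to 2
  Position 6 ('e'): window [2,6] length 5
  Position 7 ('a'): repeat (last at 3), move window start to 4
  Position 7 ('a'): window [4,7] length 4
  Position 8 ('a'): repeat (last at 7), move window start to 8
  Position 8 ('a'): window [8,8] length 1
  Position 9 ('d'): window [8,9] length 2
  Position 10 ('g'): window [8,10] length 3
Longest substring with no repeats: "cedahf" with length 6

6


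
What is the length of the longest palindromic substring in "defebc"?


Input: "defebc"
Checking substrings for palindromes:
  [1:4] "efe" (len 3) => palindrome
Longest palindromic substring: "efe" with length 3

3


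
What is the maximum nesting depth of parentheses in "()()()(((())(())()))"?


Input: "()()()(((())(())()))"
Tracking depth:
  Position 0 '(': depth becomes 1
  Position 1 ')': depth becomes 0
  Position 2 '(': depth becomes 1
  Position 3 ')': depth becomes 0
  Position 4 '(': depth becomes 1
  Position 5 ')': depth becomes 0
  Position 6 '(': depth becomes 1
  Position 7 '(': depth becomes 2
  Position 8 '(': depth becomes 3
  Position 9 '(': depth becomes 4
  Position 10 ')': depth becomes 3
  Position 11 ')': depth becomes 2
  Position 12 '(': depth becomes 3
  Position 13 '(': depth becomes 4
  Position 14 ')': depth becomes 3
  Position 15 ')': depth becomes 2
  Position 16 '(': depth becomes 3
  Position 17 ')': depth becomes 2
  Position 18 ')': depth becomes 1
  Position 19 ')': depth becomes 0
Maximum depth reached: 4

4


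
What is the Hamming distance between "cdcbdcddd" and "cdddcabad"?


Comparing "cdcbdcddd" and "cdddcabad" position by position:
  Position 0: 'c' vs 'c' => same
  Position 1: 'd' vs 'd' => same
  Position 2: 'c' vs 'd' => differ
  Position 3: 'b' vs 'd' => differ
  Position 4: 'd' vs 'c' => differ
  Position 5: 'c' vs 'a' => differ
  Position 6: 'd' vs 'b' => differ
  Position 7: 'd' vs 'a' => differ
  Position 8: 'd' vs 'd' => same
Total differences (Hamming distance): 6

6


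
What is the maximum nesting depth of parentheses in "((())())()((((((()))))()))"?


Input: "((())())()((((((()))))()))"
Tracking depth:
  Position 0 '(': depth becomes 1
  Position 1 '(': depth becomes 2
  Position 2 '(': depth becomes 3
  Position 3 ')': depth becomes 2
  Position 4 ')': depth becomes 1
  Position 5 '(': depth becomes 2
  Position 6 ')': depth becomes 1
  Position 7 ')': depth becomes 0
  Position 8 '(': depth becomes 1
  Position 9 ')': depth becomes 0
  Position 10 '(': depth becomes 1
  Position 11 '(': depth becomes 2
  Position 12 '(': depth becomes 3
  Position 13 '(': depth becomes 4
  Position 14 '(': depth becomes 5
  Position 15 '(': depth becomes 6
  Position 16 '(': depth becomes 7
  Position 17 ')': depth becomes 6
  Position 18 ')': depth becomes 5
  Position 19 ')': depth becomes 4
  Position 20 ')': depth becomes 3
  Position 21 ')': depth becomes 2
  Position 22 '(': depth becomes 3
  Position 23 ')': depth becomes 2
  Position 24 ')': depth becomes 1
  Position 25 ')': depth becomes 0
Maximum depth reached: 7

7


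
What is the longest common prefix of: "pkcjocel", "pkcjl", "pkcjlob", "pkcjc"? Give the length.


Words: pkcjocel, pkcjl, pkcjlob, pkcjc
  Position 0: all 'p' => match
  Position 1: all 'k' => match
  Position 2: all 'c' => match
  Position 3: all 'j' => match
  Position 4: ('o', 'l', 'l', 'c') => mismatch, stop
LCP = "pkcj" (length 4)

4


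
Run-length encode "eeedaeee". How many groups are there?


Input: eeedaeee
Scanning for consecutive runs:
  Group 1: 'e' x 3 (positions 0-2)
  Group 2: 'd' x 1 (positions 3-3)
  Group 3: 'a' x 1 (positions 4-4)
  Group 4: 'e' x 3 (positions 5-7)
Total groups: 4

4


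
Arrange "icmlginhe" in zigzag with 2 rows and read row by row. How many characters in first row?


Zigzag "icmlginhe" into 2 rows:
Placing characters:
  'i' => row 0
  'c' => row 1
  'm' => row 0
  'l' => row 1
  'g' => row 0
  'i' => row 1
  'n' => row 0
  'h' => row 1
  'e' => row 0
Rows:
  Row 0: "imgne"
  Row 1: "clih"
First row length: 5

5


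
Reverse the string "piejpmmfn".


Input: piejpmmfn
Reading characters right to left:
  Position 8: 'n'
  Position 7: 'f'
  Position 6: 'm'
  Position 5: 'm'
  Position 4: 'p'
  Position 3: 'j'
  Position 2: 'e'
  Position 1: 'i'
  Position 0: 'p'
Reversed: nfmmpjeip

nfmmpjeip


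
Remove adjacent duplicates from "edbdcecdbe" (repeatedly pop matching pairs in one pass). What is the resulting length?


Input: edbdcecdbe
Stack-based adjacent duplicate removal:
  Read 'e': push. Stack: e
  Read 'd': push. Stack: ed
  Read 'b': push. Stack: edb
  Read 'd': push. Stack: edbd
  Read 'c': push. Stack: edbdc
  Read 'e': push. Stack: edbdce
  Read 'c': push. Stack: edbdcec
  Read 'd': push. Stack: edbdcecd
  Read 'b': push. Stack: edbdcecdb
  Read 'e': push. Stack: edbdcecdbe
Final stack: "edbdcecdbe" (length 10)

10


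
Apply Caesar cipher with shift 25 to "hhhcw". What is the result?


Caesar cipher: shift "hhhcw" by 25
  'h' (pos 7) + 25 = pos 6 = 'g'
  'h' (pos 7) + 25 = pos 6 = 'g'
  'h' (pos 7) + 25 = pos 6 = 'g'
  'c' (pos 2) + 25 = pos 1 = 'b'
  'w' (pos 22) + 25 = pos 21 = 'v'
Result: gggbv

gggbv


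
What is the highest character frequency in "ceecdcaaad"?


Input: ceecdcaaad
Character counts:
  'a': 3
  'c': 3
  'd': 2
  'e': 2
Maximum frequency: 3

3


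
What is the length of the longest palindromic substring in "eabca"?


Input: "eabca"
Checking substrings for palindromes:
  No multi-char palindromic substrings found
Longest palindromic substring: "e" with length 1

1


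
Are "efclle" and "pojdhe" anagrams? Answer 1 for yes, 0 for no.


Strings: "efclle", "pojdhe"
Sorted first:  ceefll
Sorted second: dehjop
Differ at position 0: 'c' vs 'd' => not anagrams

0


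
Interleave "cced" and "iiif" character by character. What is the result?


Interleaving "cced" and "iiif":
  Position 0: 'c' from first, 'i' from second => "ci"
  Position 1: 'c' from first, 'i' from second => "ci"
  Position 2: 'e' from first, 'i' from second => "ei"
  Position 3: 'd' from first, 'f' from second => "df"
Result: cicieidf

cicieidf


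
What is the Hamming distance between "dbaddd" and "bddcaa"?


Comparing "dbaddd" and "bddcaa" position by position:
  Position 0: 'd' vs 'b' => differ
  Position 1: 'b' vs 'd' => differ
  Position 2: 'a' vs 'd' => differ
  Position 3: 'd' vs 'c' => differ
  Position 4: 'd' vs 'a' => differ
  Position 5: 'd' vs 'a' => differ
Total differences (Hamming distance): 6

6


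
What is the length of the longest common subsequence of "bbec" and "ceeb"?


LCS of "bbec" and "ceeb"
DP table:
           c    e    e    b
      0    0    0    0    0
  b   0    0    0    0    1
  b   0    0    0    0    1
  e   0    0    1    1    1
  c   0    1    1    1    1
LCS length = dp[4][4] = 1

1


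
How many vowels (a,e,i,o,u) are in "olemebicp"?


Input: olemebicp
Checking each character:
  'o' at position 0: vowel (running total: 1)
  'l' at position 1: consonant
  'e' at position 2: vowel (running total: 2)
  'm' at position 3: consonant
  'e' at position 4: vowel (running total: 3)
  'b' at position 5: consonant
  'i' at position 6: vowel (running total: 4)
  'c' at position 7: consonant
  'p' at position 8: consonant
Total vowels: 4

4


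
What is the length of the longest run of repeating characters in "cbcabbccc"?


Input: "cbcabbccc"
Scanning for longest run:
  Position 1 ('b'): new char, reset run to 1
  Position 2 ('c'): new char, reset run to 1
  Position 3 ('a'): new char, reset run to 1
  Position 4 ('b'): new char, reset run to 1
  Position 5 ('b'): continues run of 'b', length=2
  Position 6 ('c'): new char, reset run to 1
  Position 7 ('c'): continues run of 'c', length=2
  Position 8 ('c'): continues run of 'c', length=3
Longest run: 'c' with length 3

3


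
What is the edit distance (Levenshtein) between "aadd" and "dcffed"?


Computing edit distance: "aadd" -> "dcffed"
DP table:
           d    c    f    f    e    d
      0    1    2    3    4    5    6
  a   1    1    2    3    4    5    6
  a   2    2    2    3    4    5    6
  d   3    2    3    3    4    5    5
  d   4    3    3    4    4    5    5
Edit distance = dp[4][6] = 5

5


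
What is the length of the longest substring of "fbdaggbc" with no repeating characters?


Input: "fbdaggbc"
Sliding window (track last position of each char):
  Position 0 ('f'): window [0,0] length 1 -- new best
  Position 1 ('b'): window [0,1] length 2 -- new best
  Position 2 ('d'): window [0,2] length 3 -- new best
  Position 3 ('a'): window [0,3] length 4 -- new best
  Position 4 ('g'): window [0,4] length 5 -- new best
  Position 5 ('g'): repeat (last at 4), move window start to 5
  Position 5 ('g'): window [5,5] length 1
  Position 6 ('b'): window [5,6] length 2
  Position 7 ('c'): window [5,7] length 3
Longest substring with no repeats: "fbdag" with length 5

5


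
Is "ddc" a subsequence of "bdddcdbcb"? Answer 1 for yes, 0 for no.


Check if "ddc" is a subsequence of "bdddcdbcb"
Greedy scan:
  Position 0 ('b'): no match needed
  Position 1 ('d'): matches sub[0] = 'd'
  Position 2 ('d'): matches sub[1] = 'd'
  Position 3 ('d'): no match needed
  Position 4 ('c'): matches sub[2] = 'c'
  Position 5 ('d'): no match needed
  Position 6 ('b'): no match needed
  Position 7 ('c'): no match needed
  Position 8 ('b'): no match needed
All 3 characters matched => is a subsequence

1


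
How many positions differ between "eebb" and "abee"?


Comparing "eebb" and "abee" position by position:
  Position 0: 'e' vs 'a' => DIFFER
  Position 1: 'e' vs 'b' => DIFFER
  Position 2: 'b' vs 'e' => DIFFER
  Position 3: 'b' vs 'e' => DIFFER
Positions that differ: 4

4


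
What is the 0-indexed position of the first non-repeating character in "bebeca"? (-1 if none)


Input: bebeca
Character frequencies:
  'a': 1
  'b': 2
  'c': 1
  'e': 2
Scanning left to right for freq == 1:
  Position 0 ('b'): freq=2, skip
  Position 1 ('e'): freq=2, skip
  Position 2 ('b'): freq=2, skip
  Position 3 ('e'): freq=2, skip
  Position 4 ('c'): unique! => answer = 4

4


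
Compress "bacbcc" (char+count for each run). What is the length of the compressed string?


Input: bacbcc
Runs:
  'b' x 1 => "b1"
  'a' x 1 => "a1"
  'c' x 1 => "c1"
  'b' x 1 => "b1"
  'c' x 2 => "c2"
Compressed: "b1a1c1b1c2"
Compressed length: 10

10


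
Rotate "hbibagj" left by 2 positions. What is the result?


Input: "hbibagj", rotate left by 2
First 2 characters: "hb"
Remaining characters: "ibagj"
Concatenate remaining + first: "ibagj" + "hb" = "ibagjhb"

ibagjhb


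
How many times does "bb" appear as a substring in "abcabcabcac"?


Searching for "bb" in "abcabcabcac"
Scanning each position:
  Position 0: "ab" => no
  Position 1: "bc" => no
  Position 2: "ca" => no
  Position 3: "ab" => no
  Position 4: "bc" => no
  Position 5: "ca" => no
  Position 6: "ab" => no
  Position 7: "bc" => no
  Position 8: "ca" => no
  Position 9: "ac" => no
Total occurrences: 0

0


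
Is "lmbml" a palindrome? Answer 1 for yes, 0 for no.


Input: lmbml
Reversed: lmbml
  Compare pos 0 ('l') with pos 4 ('l'): match
  Compare pos 1 ('m') with pos 3 ('m'): match
Result: palindrome

1


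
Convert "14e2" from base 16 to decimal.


Input: "14e2" in base 16
Positional expansion:
  Digit '1' (value 1) x 16^3 = 4096
  Digit '4' (value 4) x 16^2 = 1024
  Digit 'e' (value 14) x 16^1 = 224
  Digit '2' (value 2) x 16^0 = 2
Sum = 5346

5346


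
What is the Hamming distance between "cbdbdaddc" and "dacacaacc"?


Comparing "cbdbdaddc" and "dacacaacc" position by position:
  Position 0: 'c' vs 'd' => differ
  Position 1: 'b' vs 'a' => differ
  Position 2: 'd' vs 'c' => differ
  Position 3: 'b' vs 'a' => differ
  Position 4: 'd' vs 'c' => differ
  Position 5: 'a' vs 'a' => same
  Position 6: 'd' vs 'a' => differ
  Position 7: 'd' vs 'c' => differ
  Position 8: 'c' vs 'c' => same
Total differences (Hamming distance): 7

7


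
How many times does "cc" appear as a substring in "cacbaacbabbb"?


Searching for "cc" in "cacbaacbabbb"
Scanning each position:
  Position 0: "ca" => no
  Position 1: "ac" => no
  Position 2: "cb" => no
  Position 3: "ba" => no
  Position 4: "aa" => no
  Position 5: "ac" => no
  Position 6: "cb" => no
  Position 7: "ba" => no
  Position 8: "ab" => no
  Position 9: "bb" => no
  Position 10: "bb" => no
Total occurrences: 0

0


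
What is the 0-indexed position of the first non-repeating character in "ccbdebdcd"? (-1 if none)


Input: ccbdebdcd
Character frequencies:
  'b': 2
  'c': 3
  'd': 3
  'e': 1
Scanning left to right for freq == 1:
  Position 0 ('c'): freq=3, skip
  Position 1 ('c'): freq=3, skip
  Position 2 ('b'): freq=2, skip
  Position 3 ('d'): freq=3, skip
  Position 4 ('e'): unique! => answer = 4

4


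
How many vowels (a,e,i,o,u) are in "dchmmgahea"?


Input: dchmmgahea
Checking each character:
  'd' at position 0: consonant
  'c' at position 1: consonant
  'h' at position 2: consonant
  'm' at position 3: consonant
  'm' at position 4: consonant
  'g' at position 5: consonant
  'a' at position 6: vowel (running total: 1)
  'h' at position 7: consonant
  'e' at position 8: vowel (running total: 2)
  'a' at position 9: vowel (running total: 3)
Total vowels: 3

3


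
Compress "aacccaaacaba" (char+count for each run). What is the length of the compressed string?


Input: aacccaaacaba
Runs:
  'a' x 2 => "a2"
  'c' x 3 => "c3"
  'a' x 3 => "a3"
  'c' x 1 => "c1"
  'a' x 1 => "a1"
  'b' x 1 => "b1"
  'a' x 1 => "a1"
Compressed: "a2c3a3c1a1b1a1"
Compressed length: 14

14


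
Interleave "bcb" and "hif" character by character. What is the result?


Interleaving "bcb" and "hif":
  Position 0: 'b' from first, 'h' from second => "bh"
  Position 1: 'c' from first, 'i' from second => "ci"
  Position 2: 'b' from first, 'f' from second => "bf"
Result: bhcibf

bhcibf


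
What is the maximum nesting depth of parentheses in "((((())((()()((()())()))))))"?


Input: "((((())((()()((()())()))))))"
Tracking depth:
  Position 0 '(': depth becomes 1
  Position 1 '(': depth becomes 2
  Position 2 '(': depth becomes 3
  Position 3 '(': depth becomes 4
  Position 4 '(': depth becomes 5
  Position 5 ')': depth becomes 4
  Position 6 ')': depth becomes 3
  Position 7 '(': depth becomes 4
  Position 8 '(': depth becomes 5
  Position 9 '(': depth becomes 6
  Position 10 ')': depth becomes 5
  Position 11 '(': depth becomes 6
  Position 12 ')': depth becomes 5
  Position 13 '(': depth becomes 6
  Position 14 '(': depth becomes 7
  Position 15 '(': depth becomes 8
  Position 16 ')': depth becomes 7
  Position 17 '(': depth becomes 8
  Position 18 ')': depth becomes 7
  Position 19 ')': depth becomes 6
  Position 20 '(': depth becomes 7
  Position 21 ')': depth becomes 6
  Position 22 ')': depth becomes 5
  Position 23 ')': depth becomes 4
  Position 24 ')': depth becomes 3
  Position 25 ')': depth becomes 2
  Position 26 ')': depth becomes 1
  Position 27 ')': depth becomes 0
Maximum depth reached: 8

8


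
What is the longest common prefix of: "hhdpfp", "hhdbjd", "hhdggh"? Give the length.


Words: hhdpfp, hhdbjd, hhdggh
  Position 0: all 'h' => match
  Position 1: all 'h' => match
  Position 2: all 'd' => match
  Position 3: ('p', 'b', 'g') => mismatch, stop
LCP = "hhd" (length 3)

3


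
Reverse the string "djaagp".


Input: djaagp
Reading characters right to left:
  Position 5: 'p'
  Position 4: 'g'
  Position 3: 'a'
  Position 2: 'a'
  Position 1: 'j'
  Position 0: 'd'
Reversed: pgaajd

pgaajd


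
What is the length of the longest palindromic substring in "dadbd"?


Input: "dadbd"
Checking substrings for palindromes:
  [0:3] "dad" (len 3) => palindrome
  [2:5] "dbd" (len 3) => palindrome
Longest palindromic substring: "dad" with length 3

3


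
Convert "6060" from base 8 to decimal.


Input: "6060" in base 8
Positional expansion:
  Digit '6' (value 6) x 8^3 = 3072
  Digit '0' (value 0) x 8^2 = 0
  Digit '6' (value 6) x 8^1 = 48
  Digit '0' (value 0) x 8^0 = 0
Sum = 3120

3120


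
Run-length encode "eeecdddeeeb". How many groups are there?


Input: eeecdddeeeb
Scanning for consecutive runs:
  Group 1: 'e' x 3 (positions 0-2)
  Group 2: 'c' x 1 (positions 3-3)
  Group 3: 'd' x 3 (positions 4-6)
  Group 4: 'e' x 3 (positions 7-9)
  Group 5: 'b' x 1 (positions 10-10)
Total groups: 5

5


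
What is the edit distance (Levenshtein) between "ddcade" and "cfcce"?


Computing edit distance: "ddcade" -> "cfcce"
DP table:
           c    f    c    c    e
      0    1    2    3    4    5
  d   1    1    2    3    4    5
  d   2    2    2    3    4    5
  c   3    2    3    2    3    4
  a   4    3    3    3    3    4
  d   5    4    4    4    4    4
  e   6    5    5    5    5    4
Edit distance = dp[6][5] = 4

4


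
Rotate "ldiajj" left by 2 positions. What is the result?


Input: "ldiajj", rotate left by 2
First 2 characters: "ld"
Remaining characters: "iajj"
Concatenate remaining + first: "iajj" + "ld" = "iajjld"

iajjld


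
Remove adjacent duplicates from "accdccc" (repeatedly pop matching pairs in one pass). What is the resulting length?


Input: accdccc
Stack-based adjacent duplicate removal:
  Read 'a': push. Stack: a
  Read 'c': push. Stack: ac
  Read 'c': matches stack top 'c' => pop. Stack: a
  Read 'd': push. Stack: ad
  Read 'c': push. Stack: adc
  Read 'c': matches stack top 'c' => pop. Stack: ad
  Read 'c': push. Stack: adc
Final stack: "adc" (length 3)

3


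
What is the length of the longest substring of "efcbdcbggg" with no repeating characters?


Input: "efcbdcbggg"
Sliding window (track last position of each char):
  Position 0 ('e'): window [0,0] length 1 -- new best
  Position 1 ('f'): window [0,1] length 2 -- new best
  Position 2 ('c'): window [0,2] length 3 -- new best
  Position 3 ('b'): window [0,3] length 4 -- new best
  Position 4 ('d'): window [0,4] length 5 -- new best
  Position 5 ('c'): repeat (last at 2), move window start to 3
  Position 5 ('c'): window [3,5] length 3
  Position 6 ('b'): repeat (last at 3), move window start to 4
  Position 6 ('b'): window [4,6] length 3
  Position 7 ('g'): window [4,7] length 4
  Position 8 ('g'): repeat (last at 7), move window start to 8
  Position 8 ('g'): window [8,8] length 1
  Position 9 ('g'): repeat (last at 8), move window start to 9
  Position 9 ('g'): window [9,9] length 1
Longest substring with no repeats: "efcbd" with length 5

5


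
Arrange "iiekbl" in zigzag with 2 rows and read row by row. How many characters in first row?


Zigzag "iiekbl" into 2 rows:
Placing characters:
  'i' => row 0
  'i' => row 1
  'e' => row 0
  'k' => row 1
  'b' => row 0
  'l' => row 1
Rows:
  Row 0: "ieb"
  Row 1: "ikl"
First row length: 3

3


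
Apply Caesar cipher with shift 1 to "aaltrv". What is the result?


Caesar cipher: shift "aaltrv" by 1
  'a' (pos 0) + 1 = pos 1 = 'b'
  'a' (pos 0) + 1 = pos 1 = 'b'
  'l' (pos 11) + 1 = pos 12 = 'm'
  't' (pos 19) + 1 = pos 20 = 'u'
  'r' (pos 17) + 1 = pos 18 = 's'
  'v' (pos 21) + 1 = pos 22 = 'w'
Result: bbmusw

bbmusw


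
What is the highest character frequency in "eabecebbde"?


Input: eabecebbde
Character counts:
  'a': 1
  'b': 3
  'c': 1
  'd': 1
  'e': 4
Maximum frequency: 4

4


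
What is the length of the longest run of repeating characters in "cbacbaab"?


Input: "cbacbaab"
Scanning for longest run:
  Position 1 ('b'): new char, reset run to 1
  Position 2 ('a'): new char, reset run to 1
  Position 3 ('c'): new char, reset run to 1
  Position 4 ('b'): new char, reset run to 1
  Position 5 ('a'): new char, reset run to 1
  Position 6 ('a'): continues run of 'a', length=2
  Position 7 ('b'): new char, reset run to 1
Longest run: 'a' with length 2

2


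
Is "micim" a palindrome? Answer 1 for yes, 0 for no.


Input: micim
Reversed: micim
  Compare pos 0 ('m') with pos 4 ('m'): match
  Compare pos 1 ('i') with pos 3 ('i'): match
Result: palindrome

1


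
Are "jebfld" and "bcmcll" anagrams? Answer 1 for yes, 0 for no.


Strings: "jebfld", "bcmcll"
Sorted first:  bdefjl
Sorted second: bccllm
Differ at position 1: 'd' vs 'c' => not anagrams

0


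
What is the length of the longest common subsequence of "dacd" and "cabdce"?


LCS of "dacd" and "cabdce"
DP table:
           c    a    b    d    c    e
      0    0    0    0    0    0    0
  d   0    0    0    0    1    1    1
  a   0    0    1    1    1    1    1
  c   0    1    1    1    1    2    2
  d   0    1    1    1    2    2    2
LCS length = dp[4][6] = 2

2


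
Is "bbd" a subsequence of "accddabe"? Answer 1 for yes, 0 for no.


Check if "bbd" is a subsequence of "accddabe"
Greedy scan:
  Position 0 ('a'): no match needed
  Position 1 ('c'): no match needed
  Position 2 ('c'): no match needed
  Position 3 ('d'): no match needed
  Position 4 ('d'): no match needed
  Position 5 ('a'): no match needed
  Position 6 ('b'): matches sub[0] = 'b'
  Position 7 ('e'): no match needed
Only matched 1/3 characters => not a subsequence

0


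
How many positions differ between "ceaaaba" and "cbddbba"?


Comparing "ceaaaba" and "cbddbba" position by position:
  Position 0: 'c' vs 'c' => same
  Position 1: 'e' vs 'b' => DIFFER
  Position 2: 'a' vs 'd' => DIFFER
  Position 3: 'a' vs 'd' => DIFFER
  Position 4: 'a' vs 'b' => DIFFER
  Position 5: 'b' vs 'b' => same
  Position 6: 'a' vs 'a' => same
Positions that differ: 4

4


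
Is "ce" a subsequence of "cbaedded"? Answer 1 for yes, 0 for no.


Check if "ce" is a subsequence of "cbaedded"
Greedy scan:
  Position 0 ('c'): matches sub[0] = 'c'
  Position 1 ('b'): no match needed
  Position 2 ('a'): no match needed
  Position 3 ('e'): matches sub[1] = 'e'
  Position 4 ('d'): no match needed
  Position 5 ('d'): no match needed
  Position 6 ('e'): no match needed
  Position 7 ('d'): no match needed
All 2 characters matched => is a subsequence

1


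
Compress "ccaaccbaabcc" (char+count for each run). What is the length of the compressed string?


Input: ccaaccbaabcc
Runs:
  'c' x 2 => "c2"
  'a' x 2 => "a2"
  'c' x 2 => "c2"
  'b' x 1 => "b1"
  'a' x 2 => "a2"
  'b' x 1 => "b1"
  'c' x 2 => "c2"
Compressed: "c2a2c2b1a2b1c2"
Compressed length: 14

14


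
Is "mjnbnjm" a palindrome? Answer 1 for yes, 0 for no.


Input: mjnbnjm
Reversed: mjnbnjm
  Compare pos 0 ('m') with pos 6 ('m'): match
  Compare pos 1 ('j') with pos 5 ('j'): match
  Compare pos 2 ('n') with pos 4 ('n'): match
Result: palindrome

1


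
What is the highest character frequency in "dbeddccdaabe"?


Input: dbeddccdaabe
Character counts:
  'a': 2
  'b': 2
  'c': 2
  'd': 4
  'e': 2
Maximum frequency: 4

4


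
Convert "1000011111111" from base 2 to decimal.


Input: "1000011111111" in base 2
Positional expansion:
  Digit '1' (value 1) x 2^12 = 4096
  Digit '0' (value 0) x 2^11 = 0
  Digit '0' (value 0) x 2^10 = 0
  Digit '0' (value 0) x 2^9 = 0
  Digit '0' (value 0) x 2^8 = 0
  Digit '1' (value 1) x 2^7 = 128
  Digit '1' (value 1) x 2^6 = 64
  Digit '1' (value 1) x 2^5 = 32
  Digit '1' (value 1) x 2^4 = 16
  Digit '1' (value 1) x 2^3 = 8
  Digit '1' (value 1) x 2^2 = 4
  Digit '1' (value 1) x 2^1 = 2
  Digit '1' (value 1) x 2^0 = 1
Sum = 4351

4351


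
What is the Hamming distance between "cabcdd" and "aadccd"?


Comparing "cabcdd" and "aadccd" position by position:
  Position 0: 'c' vs 'a' => differ
  Position 1: 'a' vs 'a' => same
  Position 2: 'b' vs 'd' => differ
  Position 3: 'c' vs 'c' => same
  Position 4: 'd' vs 'c' => differ
  Position 5: 'd' vs 'd' => same
Total differences (Hamming distance): 3

3


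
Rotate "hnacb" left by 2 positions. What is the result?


Input: "hnacb", rotate left by 2
First 2 characters: "hn"
Remaining characters: "acb"
Concatenate remaining + first: "acb" + "hn" = "acbhn"

acbhn


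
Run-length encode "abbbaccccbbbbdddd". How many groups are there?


Input: abbbaccccbbbbdddd
Scanning for consecutive runs:
  Group 1: 'a' x 1 (positions 0-0)
  Group 2: 'b' x 3 (positions 1-3)
  Group 3: 'a' x 1 (positions 4-4)
  Group 4: 'c' x 4 (positions 5-8)
  Group 5: 'b' x 4 (positions 9-12)
  Group 6: 'd' x 4 (positions 13-16)
Total groups: 6

6


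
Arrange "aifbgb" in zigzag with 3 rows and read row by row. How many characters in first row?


Zigzag "aifbgb" into 3 rows:
Placing characters:
  'a' => row 0
  'i' => row 1
  'f' => row 2
  'b' => row 1
  'g' => row 0
  'b' => row 1
Rows:
  Row 0: "ag"
  Row 1: "ibb"
  Row 2: "f"
First row length: 2

2


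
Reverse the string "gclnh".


Input: gclnh
Reading characters right to left:
  Position 4: 'h'
  Position 3: 'n'
  Position 2: 'l'
  Position 1: 'c'
  Position 0: 'g'
Reversed: hnlcg

hnlcg


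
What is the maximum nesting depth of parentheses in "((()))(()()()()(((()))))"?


Input: "((()))(()()()()(((()))))"
Tracking depth:
  Position 0 '(': depth becomes 1
  Position 1 '(': depth becomes 2
  Position 2 '(': depth becomes 3
  Position 3 ')': depth becomes 2
  Position 4 ')': depth becomes 1
  Position 5 ')': depth becomes 0
  Position 6 '(': depth becomes 1
  Position 7 '(': depth becomes 2
  Position 8 ')': depth becomes 1
  Position 9 '(': depth becomes 2
  Position 10 ')': depth becomes 1
  Position 11 '(': depth becomes 2
  Position 12 ')': depth becomes 1
  Position 13 '(': depth becomes 2
  Position 14 ')': depth becomes 1
  Position 15 '(': depth becomes 2
  Position 16 '(': depth becomes 3
  Position 17 '(': depth becomes 4
  Position 18 '(': depth becomes 5
  Position 19 ')': depth becomes 4
  Position 20 ')': depth becomes 3
  Position 21 ')': depth becomes 2
  Position 22 ')': depth becomes 1
  Position 23 ')': depth becomes 0
Maximum depth reached: 5

5


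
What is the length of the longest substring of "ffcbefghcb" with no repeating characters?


Input: "ffcbefghcb"
Sliding window (track last position of each char):
  Position 0 ('f'): window [0,0] length 1 -- new best
  Position 1 ('f'): repeat (last at 0), move window start to 1
  Position 1 ('f'): window [1,1] length 1
  Position 2 ('c'): window [1,2] length 2 -- new best
  Position 3 ('b'): window [1,3] length 3 -- new best
  Position 4 ('e'): window [1,4] length 4 -- new best
  Position 5 ('f'): repeat (last at 1), move window start to 2
  Position 5 ('f'): window [2,5] length 4
  Position 6 ('g'): window [2,6] length 5 -- new best
  Position 7 ('h'): window [2,7] length 6 -- new best
  Position 8 ('c'): repeat (last at 2), move window start to 3
  Position 8 ('c'): window [3,8] length 6
  Position 9 ('b'): repeat (last at 3), move window start to 4
  Position 9 ('b'): window [4,9] length 6
Longest substring with no repeats: "cbefgh" with length 6

6


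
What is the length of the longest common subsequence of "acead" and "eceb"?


LCS of "acead" and "eceb"
DP table:
           e    c    e    b
      0    0    0    0    0
  a   0    0    0    0    0
  c   0    0    1    1    1
  e   0    1    1    2    2
  a   0    1    1    2    2
  d   0    1    1    2    2
LCS length = dp[5][4] = 2

2


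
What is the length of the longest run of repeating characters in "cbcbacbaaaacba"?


Input: "cbcbacbaaaacba"
Scanning for longest run:
  Position 1 ('b'): new char, reset run to 1
  Position 2 ('c'): new char, reset run to 1
  Position 3 ('b'): new char, reset run to 1
  Position 4 ('a'): new char, reset run to 1
  Position 5 ('c'): new char, reset run to 1
  Position 6 ('b'): new char, reset run to 1
  Position 7 ('a'): new char, reset run to 1
  Position 8 ('a'): continues run of 'a', length=2
  Position 9 ('a'): continues run of 'a', length=3
  Position 10 ('a'): continues run of 'a', length=4
  Position 11 ('c'): new char, reset run to 1
  Position 12 ('b'): new char, reset run to 1
  Position 13 ('a'): new char, reset run to 1
Longest run: 'a' with length 4

4


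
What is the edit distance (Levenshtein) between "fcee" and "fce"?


Computing edit distance: "fcee" -> "fce"
DP table:
           f    c    e
      0    1    2    3
  f   1    0    1    2
  c   2    1    0    1
  e   3    2    1    0
  e   4    3    2    1
Edit distance = dp[4][3] = 1

1


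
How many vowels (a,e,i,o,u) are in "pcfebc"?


Input: pcfebc
Checking each character:
  'p' at position 0: consonant
  'c' at position 1: consonant
  'f' at position 2: consonant
  'e' at position 3: vowel (running total: 1)
  'b' at position 4: consonant
  'c' at position 5: consonant
Total vowels: 1

1


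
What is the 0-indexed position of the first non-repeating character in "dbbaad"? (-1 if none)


Input: dbbaad
Character frequencies:
  'a': 2
  'b': 2
  'd': 2
Scanning left to right for freq == 1:
  Position 0 ('d'): freq=2, skip
  Position 1 ('b'): freq=2, skip
  Position 2 ('b'): freq=2, skip
  Position 3 ('a'): freq=2, skip
  Position 4 ('a'): freq=2, skip
  Position 5 ('d'): freq=2, skip
  No unique character found => answer = -1

-1


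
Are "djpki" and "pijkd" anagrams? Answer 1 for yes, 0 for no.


Strings: "djpki", "pijkd"
Sorted first:  dijkp
Sorted second: dijkp
Sorted forms match => anagrams

1


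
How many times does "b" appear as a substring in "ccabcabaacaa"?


Searching for "b" in "ccabcabaacaa"
Scanning each position:
  Position 0: "c" => no
  Position 1: "c" => no
  Position 2: "a" => no
  Position 3: "b" => MATCH
  Position 4: "c" => no
  Position 5: "a" => no
  Position 6: "b" => MATCH
  Position 7: "a" => no
  Position 8: "a" => no
  Position 9: "c" => no
  Position 10: "a" => no
  Position 11: "a" => no
Total occurrences: 2

2


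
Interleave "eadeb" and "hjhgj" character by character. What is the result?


Interleaving "eadeb" and "hjhgj":
  Position 0: 'e' from first, 'h' from second => "eh"
  Position 1: 'a' from first, 'j' from second => "aj"
  Position 2: 'd' from first, 'h' from second => "dh"
  Position 3: 'e' from first, 'g' from second => "eg"
  Position 4: 'b' from first, 'j' from second => "bj"
Result: ehajdhegbj

ehajdhegbj


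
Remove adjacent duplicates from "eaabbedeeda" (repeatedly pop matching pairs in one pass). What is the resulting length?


Input: eaabbedeeda
Stack-based adjacent duplicate removal:
  Read 'e': push. Stack: e
  Read 'a': push. Stack: ea
  Read 'a': matches stack top 'a' => pop. Stack: e
  Read 'b': push. Stack: eb
  Read 'b': matches stack top 'b' => pop. Stack: e
  Read 'e': matches stack top 'e' => pop. Stack: (empty)
  Read 'd': push. Stack: d
  Read 'e': push. Stack: de
  Read 'e': matches stack top 'e' => pop. Stack: d
  Read 'd': matches stack top 'd' => pop. Stack: (empty)
  Read 'a': push. Stack: a
Final stack: "a" (length 1)

1


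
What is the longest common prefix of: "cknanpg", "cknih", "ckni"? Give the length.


Words: cknanpg, cknih, ckni
  Position 0: all 'c' => match
  Position 1: all 'k' => match
  Position 2: all 'n' => match
  Position 3: ('a', 'i', 'i') => mismatch, stop
LCP = "ckn" (length 3)

3


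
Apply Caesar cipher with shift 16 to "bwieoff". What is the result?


Caesar cipher: shift "bwieoff" by 16
  'b' (pos 1) + 16 = pos 17 = 'r'
  'w' (pos 22) + 16 = pos 12 = 'm'
  'i' (pos 8) + 16 = pos 24 = 'y'
  'e' (pos 4) + 16 = pos 20 = 'u'
  'o' (pos 14) + 16 = pos 4 = 'e'
  'f' (pos 5) + 16 = pos 21 = 'v'
  'f' (pos 5) + 16 = pos 21 = 'v'
Result: rmyuevv

rmyuevv


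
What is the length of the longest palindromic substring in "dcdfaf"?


Input: "dcdfaf"
Checking substrings for palindromes:
  [0:3] "dcd" (len 3) => palindrome
  [3:6] "faf" (len 3) => palindrome
Longest palindromic substring: "dcd" with length 3

3


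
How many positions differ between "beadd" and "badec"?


Comparing "beadd" and "badec" position by position:
  Position 0: 'b' vs 'b' => same
  Position 1: 'e' vs 'a' => DIFFER
  Position 2: 'a' vs 'd' => DIFFER
  Position 3: 'd' vs 'e' => DIFFER
  Position 4: 'd' vs 'c' => DIFFER
Positions that differ: 4

4


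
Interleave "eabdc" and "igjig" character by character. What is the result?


Interleaving "eabdc" and "igjig":
  Position 0: 'e' from first, 'i' from second => "ei"
  Position 1: 'a' from first, 'g' from second => "ag"
  Position 2: 'b' from first, 'j' from second => "bj"
  Position 3: 'd' from first, 'i' from second => "di"
  Position 4: 'c' from first, 'g' from second => "cg"
Result: eiagbjdicg

eiagbjdicg


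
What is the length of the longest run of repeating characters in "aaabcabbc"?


Input: "aaabcabbc"
Scanning for longest run:
  Position 1 ('a'): continues run of 'a', length=2
  Position 2 ('a'): continues run of 'a', length=3
  Position 3 ('b'): new char, reset run to 1
  Position 4 ('c'): new char, reset run to 1
  Position 5 ('a'): new char, reset run to 1
  Position 6 ('b'): new char, reset run to 1
  Position 7 ('b'): continues run of 'b', length=2
  Position 8 ('c'): new char, reset run to 1
Longest run: 'a' with length 3

3


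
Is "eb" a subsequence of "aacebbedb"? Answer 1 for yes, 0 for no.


Check if "eb" is a subsequence of "aacebbedb"
Greedy scan:
  Position 0 ('a'): no match needed
  Position 1 ('a'): no match needed
  Position 2 ('c'): no match needed
  Position 3 ('e'): matches sub[0] = 'e'
  Position 4 ('b'): matches sub[1] = 'b'
  Position 5 ('b'): no match needed
  Position 6 ('e'): no match needed
  Position 7 ('d'): no match needed
  Position 8 ('b'): no match needed
All 2 characters matched => is a subsequence

1


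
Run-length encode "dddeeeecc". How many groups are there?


Input: dddeeeecc
Scanning for consecutive runs:
  Group 1: 'd' x 3 (positions 0-2)
  Group 2: 'e' x 4 (positions 3-6)
  Group 3: 'c' x 2 (positions 7-8)
Total groups: 3

3


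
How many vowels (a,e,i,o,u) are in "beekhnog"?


Input: beekhnog
Checking each character:
  'b' at position 0: consonant
  'e' at position 1: vowel (running total: 1)
  'e' at position 2: vowel (running total: 2)
  'k' at position 3: consonant
  'h' at position 4: consonant
  'n' at position 5: consonant
  'o' at position 6: vowel (running total: 3)
  'g' at position 7: consonant
Total vowels: 3

3


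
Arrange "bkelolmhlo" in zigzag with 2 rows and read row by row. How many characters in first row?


Zigzag "bkelolmhlo" into 2 rows:
Placing characters:
  'b' => row 0
  'k' => row 1
  'e' => row 0
  'l' => row 1
  'o' => row 0
  'l' => row 1
  'm' => row 0
  'h' => row 1
  'l' => row 0
  'o' => row 1
Rows:
  Row 0: "beoml"
  Row 1: "kllho"
First row length: 5

5


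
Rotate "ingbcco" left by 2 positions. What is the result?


Input: "ingbcco", rotate left by 2
First 2 characters: "in"
Remaining characters: "gbcco"
Concatenate remaining + first: "gbcco" + "in" = "gbccoin"

gbccoin


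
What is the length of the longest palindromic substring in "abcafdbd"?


Input: "abcafdbd"
Checking substrings for palindromes:
  [5:8] "dbd" (len 3) => palindrome
Longest palindromic substring: "dbd" with length 3

3


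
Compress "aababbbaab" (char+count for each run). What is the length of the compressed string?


Input: aababbbaab
Runs:
  'a' x 2 => "a2"
  'b' x 1 => "b1"
  'a' x 1 => "a1"
  'b' x 3 => "b3"
  'a' x 2 => "a2"
  'b' x 1 => "b1"
Compressed: "a2b1a1b3a2b1"
Compressed length: 12

12


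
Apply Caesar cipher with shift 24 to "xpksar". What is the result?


Caesar cipher: shift "xpksar" by 24
  'x' (pos 23) + 24 = pos 21 = 'v'
  'p' (pos 15) + 24 = pos 13 = 'n'
  'k' (pos 10) + 24 = pos 8 = 'i'
  's' (pos 18) + 24 = pos 16 = 'q'
  'a' (pos 0) + 24 = pos 24 = 'y'
  'r' (pos 17) + 24 = pos 15 = 'p'
Result: vniqyp

vniqyp


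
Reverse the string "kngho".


Input: kngho
Reading characters right to left:
  Position 4: 'o'
  Position 3: 'h'
  Position 2: 'g'
  Position 1: 'n'
  Position 0: 'k'
Reversed: ohgnk

ohgnk
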